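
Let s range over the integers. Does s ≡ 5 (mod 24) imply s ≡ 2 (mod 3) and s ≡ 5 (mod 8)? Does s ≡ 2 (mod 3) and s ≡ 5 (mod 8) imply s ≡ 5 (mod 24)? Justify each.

The biconditional holds.

(→) Suppose s ≡ 5 (mod 24); write s = 24j + 5. Since 3 ∣ 24, reducing mod 3 gives s ≡ 5 ≡ 2 (mod 3); since 8 ∣ 24, reducing mod 8 gives s ≡ 5 (mod 8).

(←) Conversely, if s ≡ 2 (mod 3) and s ≡ 5 (mod 8), then by the Chinese remainder theorem s ≡ 5 (mod 24). This is exactly s ≡ 5 (mod 24).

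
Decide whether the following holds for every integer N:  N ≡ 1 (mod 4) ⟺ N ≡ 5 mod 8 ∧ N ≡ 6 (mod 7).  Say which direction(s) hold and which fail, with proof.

Only the reverse direction holds.

(⇒) This fails: N = 1 gives 1 ≡ 1 (mod 4) but 1 ≡ 1 (mod 8), so the conjunction on the right does not hold.

(⇐) Conversely, if N ≡ 5 (mod 8) and N ≡ 6 (mod 7), then by the Chinese remainder theorem N ≡ 13 (mod 56). Since 13 ≡ 1 (mod 4) and 4 ∣ 56, we get N ≡ 1 (mod 4).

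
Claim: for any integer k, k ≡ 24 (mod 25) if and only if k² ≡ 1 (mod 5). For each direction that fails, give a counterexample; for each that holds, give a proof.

Only the forward direction holds.

Forward direction. Suppose k ≡ 24 (mod 25). Then k² ≡ 24² = 576 (mod 25), and since 5 ∣ 25, also k² ≡ 1 (mod 5).

Converse. This fails: take k = 1. Then 1² = 1 ≡ 1 (mod 5), yet 1 ≡ 1 (mod 25), not 24.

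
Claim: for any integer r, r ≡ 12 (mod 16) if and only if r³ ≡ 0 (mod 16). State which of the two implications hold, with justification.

Only the forward implication holds.

(⟸) This fails: take r = 0. Then 0³ = 0 ≡ 0 (mod 16), yet 0 ≡ 0 (mod 16), not 12.

(⟹) Suppose r ≡ 12 (mod 16). Write r = 16j + 12. Then (16j + 12)³ = 4096j³ + 9216j² + 6912j + 1728 = 16(256j³ + 576j² + 432j + 108) + 0, so r³ ≡ 0 (mod 16).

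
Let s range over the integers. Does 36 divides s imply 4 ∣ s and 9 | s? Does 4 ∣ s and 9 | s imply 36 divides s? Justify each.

Forward direction. If 36 ∣ s, write s = 36q. Since 36 = 9·4, s = 4·(9q), so 4 ∣ s; and since 36 = 4·9, s = 9·(4q), so 9 ∣ s.

Converse. Suppose 4 ∣ s and 9 ∣ s. Any common multiple of 4 and 9 is a multiple of their lcm; here gcd(4, 9) = 1, so lcm(4, 9) = 4·9 = 36, so 36 ∣ s.

Both implications hold.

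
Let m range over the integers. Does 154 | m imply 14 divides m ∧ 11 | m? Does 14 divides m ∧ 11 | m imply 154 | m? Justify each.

(→) If 154 ∣ m, write m = 154q. Since 154 = 11·14, m = 14·(11q), so 14 ∣ m; and since 154 = 14·11, m = 11·(14q), so 11 ∣ m.

(←) Suppose 14 ∣ m and 11 ∣ m. Any common multiple of 14 and 11 is a multiple of their lcm; here gcd(14, 11) = 1, so lcm(14, 11) = 14·11 = 154, so 154 ∣ m.

Both implications hold.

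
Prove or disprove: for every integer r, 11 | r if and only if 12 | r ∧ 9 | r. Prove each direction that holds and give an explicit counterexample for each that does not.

(⇒) fails and (⇐) fails.

(⇒) This fails: take r = 11. Certainly 11 ∣ 11, but 12 ∤ 11.

(⇐) This fails: take r = 36. Both 12 ∣ 36 and 9 ∣ 36, yet 36 is not a multiple of 11 (since 36 = 3·11 + 3), so 11 ∤ 36.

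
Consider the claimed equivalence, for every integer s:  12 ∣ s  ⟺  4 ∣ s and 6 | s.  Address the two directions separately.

Forward direction. If 12 ∣ s, write s = 12q. Since 12 = 3·4, s = 4·(3q), so 4 ∣ s; and since 12 = 2·6, s = 6·(2q), so 6 ∣ s.

Converse. Suppose 4 ∣ s and 6 ∣ s. Any common multiple of 4 and 6 is a multiple of their lcm; here lcm(4, 6) = 4·6/gcd(4, 6) = 24/2 = 12, so 12 ∣ s.

Both directions hold; the statement is true.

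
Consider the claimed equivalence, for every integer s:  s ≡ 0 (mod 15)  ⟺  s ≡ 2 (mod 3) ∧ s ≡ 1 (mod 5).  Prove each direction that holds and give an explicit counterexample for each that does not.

Both directions fail.

(→) This fails: s = 0 gives 0 ≡ 0 (mod 15) but 0 ≡ 0 (mod 3), so the conjunction on the right does not hold.

(←) This fails: s = 11 satisfies both congruences on the right (11 ≡ 2 mod 3 and 11 ≡ 1 mod 5) yet 11 ≡ 11 (mod 15), not 0.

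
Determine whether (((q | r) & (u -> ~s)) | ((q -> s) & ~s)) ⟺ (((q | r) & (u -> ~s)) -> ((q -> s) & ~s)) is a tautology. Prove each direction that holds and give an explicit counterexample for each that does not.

(→) This fails. Under u = F, q = T, s = F, r = F, the left side is true but the right side is false.

(←) This fails. Under u = F, q = F, s = T, r = F, the left side is false but the right side is true.

Both directions fail.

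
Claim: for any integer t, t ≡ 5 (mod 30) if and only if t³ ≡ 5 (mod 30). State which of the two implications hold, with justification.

[⇐] Suppose t³ ≡ 5 (mod 30). The only residue r in {0, …, 29} with r³ ≡ 5 (mod 30) is r = 5, so t ≡ 5 (mod 30).

[⇒] Suppose t ≡ 5 (mod 30). Write t = 30j + 5. Then (30j + 5)³ = 27000j³ + 13500j² + 2250j + 125 = 30(900j³ + 450j² + 75j + 4) + 5, so t³ ≡ 5 (mod 30).

Both directions hold.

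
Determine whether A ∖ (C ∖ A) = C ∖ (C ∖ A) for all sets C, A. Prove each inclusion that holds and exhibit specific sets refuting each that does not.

(⊇) Let x ∈ C ∖ (C ∖ A). Then x ∈ C ∩ A, from which x ∈ A ∖ (C ∖ A).

(⊆) This inclusion fails. Take C = ∅, A = {1}; then 1 ∈ A ∖ (C ∖ A) but 1 ∉ C ∖ (C ∖ A).

Only the reverse inclusion holds.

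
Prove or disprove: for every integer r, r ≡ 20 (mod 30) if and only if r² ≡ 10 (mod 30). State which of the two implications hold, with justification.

Not equivalent: only (⇒) holds.

(→) Suppose r ≡ 20 (mod 30). Write r = 30j + 20. Then (30j + 20)² = 900j² + 1200j + 400 = 30(30j² + 40j + 13) + 10, so r² ≡ 10 (mod 30).

(←) This fails: take r = 10. Then 10² = 100 ≡ 10 (mod 30), yet 10 ≡ 10 (mod 30), not 20.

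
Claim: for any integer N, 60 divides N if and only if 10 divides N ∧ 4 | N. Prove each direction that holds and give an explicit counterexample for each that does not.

[⇐] This fails: take N = 20. Both 10 ∣ 20 and 4 ∣ 20, yet 20 is not a multiple of 60 (since 20 = 0·60 + 20), so 60 ∤ 20.

[⇒] If 60 ∣ N, write N = 60q. Since 60 = 6·10, N = 10·(6q), so 10 ∣ N; and since 60 = 15·4, N = 4·(15q), so 4 ∣ N.

Only the forward direction holds.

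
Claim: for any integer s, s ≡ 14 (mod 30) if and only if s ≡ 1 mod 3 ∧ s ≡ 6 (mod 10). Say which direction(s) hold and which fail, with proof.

Neither direction holds.

(→) This fails: s = 14 gives 14 ≡ 14 (mod 30) but 14 ≡ 2 (mod 3), so the conjunction on the right does not hold.

(←) This fails: s = 16 satisfies both congruences on the right (16 ≡ 1 mod 3 and 16 ≡ 6 mod 10) yet 16 ≡ 16 (mod 30), not 14.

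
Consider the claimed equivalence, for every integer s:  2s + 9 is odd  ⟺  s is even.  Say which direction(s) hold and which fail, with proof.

(→) This fails: take s = 5. Then 2s + 9 = 19, which is odd, yet s = 5 is odd, not even.

(←) Suppose s is even. Since 2 is even, 2s is even for every s, so 2s + 9 has the same parity as 9, which is odd. Hence 2s + 9 is odd.

Only the converse holds.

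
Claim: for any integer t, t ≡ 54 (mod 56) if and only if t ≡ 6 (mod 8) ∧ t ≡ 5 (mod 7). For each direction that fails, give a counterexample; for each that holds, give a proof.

[⇒] Suppose t ≡ 54 (mod 56); write t = 56j + 54. Since 8 ∣ 56, reducing mod 8 gives t ≡ 54 ≡ 6 (mod 8); since 7 ∣ 56, reducing mod 7 gives t ≡ 54 ≡ 5 (mod 7).

[⇐] Conversely, if t ≡ 6 (mod 8) and t ≡ 5 (mod 7), then by the Chinese remainder theorem t ≡ 54 (mod 56). This is exactly t ≡ 54 (mod 56).

Both implications hold.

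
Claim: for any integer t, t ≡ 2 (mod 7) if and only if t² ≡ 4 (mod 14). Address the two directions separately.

Both directions fail.

(→) This fails: take t = 9. Then 9 ≡ 2 (mod 7), but 9² = 81 ≡ 11 (mod 14), not 4.

(←) This fails: take t = 12. Then 12² = 144 ≡ 4 (mod 14), yet 12 ≡ 5 (mod 7), not 2.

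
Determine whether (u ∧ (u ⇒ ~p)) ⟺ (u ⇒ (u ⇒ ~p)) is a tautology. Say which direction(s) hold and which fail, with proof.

Forward direction. Assume the antecedent. If p is true, the antecedent cannot hold. If p is false, u ⇒ (u ⇒ ~p) reduces to true regardless of the other variables. Either way u ⇒ (u ⇒ ~p) holds.

Converse. This fails. Under p = F, u = F, the left side is false but the right side is true.

Only the forward implication holds.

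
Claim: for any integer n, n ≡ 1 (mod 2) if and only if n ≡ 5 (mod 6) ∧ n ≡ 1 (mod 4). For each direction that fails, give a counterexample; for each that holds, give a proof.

(⇒) fails; (⇐) holds.

Converse. If n ≡ 5 (mod 6) and n ≡ 1 (mod 4), then by the Chinese remainder theorem n ≡ 5 (mod 12). Since 5 ≡ 1 (mod 2) and 2 ∣ 12, we get n ≡ 1 (mod 2).

Forward direction. This fails: n = 1 gives 1 ≡ 1 (mod 2) but 1 ≡ 1 (mod 6), so the conjunction on the right does not hold.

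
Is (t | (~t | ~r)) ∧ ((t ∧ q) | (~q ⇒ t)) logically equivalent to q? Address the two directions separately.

(⇒) fails; (⇐) holds.

[⇒] This fails. Under t = T, r = F, q = F, the left side is true but the right side is false.

[⇐] Assume the antecedent. If t is true, the consequent reduces to true regardless of the other variables. If t is false, the antecedent forces (t = F, r = F, q = T) or (t = F, r = T, q = T), and the consequent holds there. Either way the consequent holds.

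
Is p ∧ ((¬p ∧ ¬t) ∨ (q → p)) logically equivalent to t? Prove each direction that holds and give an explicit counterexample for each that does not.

(→) This fails. Under p = T, t = F, q = F, the left side is true but the right side is false.

(←) This fails. Under p = F, t = T, q = F, the left side is false but the right side is true.

Neither direction holds.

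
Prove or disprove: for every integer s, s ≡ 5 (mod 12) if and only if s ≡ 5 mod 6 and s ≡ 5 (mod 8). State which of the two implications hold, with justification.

Only the converse holds.

(⇐) If s ≡ 5 (mod 6) and s ≡ 5 (mod 8), then by the Chinese remainder theorem s ≡ 5 (mod 24). Since 5 ≡ 5 (mod 12) and 12 ∣ 24, we get s ≡ 5 (mod 12).

(⇒) This fails: s = 17 gives 17 ≡ 5 (mod 12) but 17 ≡ 1 (mod 8), so the conjunction on the right does not hold.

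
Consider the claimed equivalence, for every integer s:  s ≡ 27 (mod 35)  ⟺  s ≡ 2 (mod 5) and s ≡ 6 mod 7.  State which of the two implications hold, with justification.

Equivalent; both directions hold.

[⇒] Suppose s ≡ 27 (mod 35); write s = 35j + 27. Since 5 ∣ 35, reducing mod 5 gives s ≡ 27 ≡ 2 (mod 5); since 7 ∣ 35, reducing mod 7 gives s ≡ 27 ≡ 6 (mod 7).

[⇐] Conversely, if s ≡ 2 (mod 5) and s ≡ 6 (mod 7), then by the Chinese remainder theorem s ≡ 27 (mod 35). This is exactly s ≡ 27 (mod 35).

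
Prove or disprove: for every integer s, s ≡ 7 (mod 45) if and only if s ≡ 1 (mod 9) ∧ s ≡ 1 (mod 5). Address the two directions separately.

(⟹) This fails: s = 7 gives 7 ≡ 7 (mod 45) but 7 ≡ 7 (mod 9), so the conjunction on the right does not hold.

(⟸) This fails: s = 1 satisfies both congruences on the right (1 ≡ 1 mod 9 and 1 ≡ 1 mod 5) yet 1 ≡ 1 (mod 45), not 7.

Neither implication holds.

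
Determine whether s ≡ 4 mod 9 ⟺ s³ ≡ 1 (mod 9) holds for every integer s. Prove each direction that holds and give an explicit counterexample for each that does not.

(⇐) This fails: take s = 1. Then 1³ = 1 ≡ 1 (mod 9), yet 1 ≡ 1 (mod 9), not 4.

(⇒) Suppose s ≡ 4 mod 9. Write s = 9j + 4. Then (9j + 4)³ = 729j³ + 972j² + 432j + 64 = 9(81j³ + 108j² + 48j + 7) + 1, so s³ ≡ 1 (mod 9).

Only the forward direction holds.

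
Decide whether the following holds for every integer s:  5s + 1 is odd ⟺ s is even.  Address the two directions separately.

[⇒] Suppose 5s + 1 is odd. Since 5 is odd, 5s and s have the same parity, so 5s + 1 ≡ s + 1 (mod 2). As 1 is odd, 5s + 1 is odd exactly when s is even. Thus s is even.

[⇐] Conversely, suppose s is even; write s = 2j. Then 5s + 1 = 5·(2j) + 1 = 2·5j + 1, which is odd.

Equivalent; both directions hold.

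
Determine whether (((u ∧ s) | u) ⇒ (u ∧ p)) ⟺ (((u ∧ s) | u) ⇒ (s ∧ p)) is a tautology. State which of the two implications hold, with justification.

Only the reverse direction holds.

(⟹) This fails. Under p = T, s = F, u = T, the left side is true but the right side is false.

(⟸) Assume the antecedent. If p is true, ((u ∧ s) | u) ⇒ (u ∧ p) reduces to true regardless of the other variables. If p is false, the antecedent forces (p = F, s = F, u = F) or (p = F, s = T, u = F), and ((u ∧ s) | u) ⇒ (u ∧ p) holds there. Either way ((u ∧ s) | u) ⇒ (u ∧ p) holds.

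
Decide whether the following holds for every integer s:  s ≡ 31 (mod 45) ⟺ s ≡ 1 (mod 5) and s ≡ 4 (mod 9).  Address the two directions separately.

(⇒) Suppose s ≡ 31 (mod 45); write s = 45j + 31. Since 5 ∣ 45, reducing mod 5 gives s ≡ 31 ≡ 1 (mod 5); since 9 ∣ 45, reducing mod 9 gives s ≡ 31 ≡ 4 (mod 9).

(⇐) Conversely, if s ≡ 1 (mod 5) and s ≡ 4 (mod 9), then by the Chinese remainder theorem s ≡ 31 (mod 45). This is exactly s ≡ 31 (mod 45).

Both directions hold.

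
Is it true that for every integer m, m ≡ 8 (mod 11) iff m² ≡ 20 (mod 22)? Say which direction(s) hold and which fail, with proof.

Neither direction holds.

Forward direction. This fails: take m = 19. Then 19 ≡ 8 (mod 11), but 19² = 361 ≡ 9 (mod 22), not 20.

Converse. This fails: take m = 14. Then 14² = 196 ≡ 20 (mod 22), yet 14 ≡ 3 (mod 11), not 8.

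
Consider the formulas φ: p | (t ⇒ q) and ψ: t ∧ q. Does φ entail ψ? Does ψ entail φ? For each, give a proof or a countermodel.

(⇒) This fails. Under p = F, t = F, q = F, the left side is true but the right side is false.

(⇐) Assume the antecedent. If p is true, p | (t ⇒ q) reduces to true regardless of the other variables. If p is false, the antecedent forces (p = F, t = T, q = T), and p | (t ⇒ q) holds there. Either way p | (t ⇒ q) holds.

Not equivalent: only (⇐) holds.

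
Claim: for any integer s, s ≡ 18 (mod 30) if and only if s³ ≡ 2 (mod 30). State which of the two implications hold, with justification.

(⇒) fails and (⇐) fails.

(⟹) This fails: take s = 18. Then 18 ≡ 18 (mod 30), but 18³ = 5832 ≡ 12 (mod 30), not 2.

(⟸) This fails: take s = 8. Then 8³ = 512 ≡ 2 (mod 30), yet 8 ≡ 8 (mod 30), not 18.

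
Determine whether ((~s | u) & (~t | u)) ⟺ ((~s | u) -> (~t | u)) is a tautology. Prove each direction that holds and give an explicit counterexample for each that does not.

[⇒] Assume the antecedent. If t is true, the antecedent forces (s = F, t = T, u = T) or (s = T, t = T, u = T), and (~s | u) -> (~t | u) holds there. If t is false, (~s | u) -> (~t | u) reduces to true regardless of the other variables. Either way (~s | u) -> (~t | u) holds.

[⇐] This fails. Under s = T, t = F, u = F, the left side is false but the right side is true.

Not equivalent: only (⇒) holds.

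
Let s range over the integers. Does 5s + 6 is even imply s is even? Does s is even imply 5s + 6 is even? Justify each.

Both implications hold.

(→) Suppose 5s + 6 is even. Since 5 is odd, 5s and s have the same parity, so 5s + 6 ≡ s + 6 (mod 2). As 6 is even, 5s + 6 is even exactly when s is even. Thus s is even.

(←) Conversely, suppose s is even; write s = 2j. Then 5s + 6 = 5·(2j) + 6 = 2·5j + 6, which is even.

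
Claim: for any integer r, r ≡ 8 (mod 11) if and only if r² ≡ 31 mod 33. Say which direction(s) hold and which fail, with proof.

(⇒) This fails: take r = 30. Then 30 ≡ 8 (mod 11), but 30² = 900 ≡ 9 (mod 33), not 31.

(⇐) This fails: take r = 14. Then 14² = 196 ≡ 31 (mod 33), yet 14 ≡ 3 (mod 11), not 8.

Both directions fail.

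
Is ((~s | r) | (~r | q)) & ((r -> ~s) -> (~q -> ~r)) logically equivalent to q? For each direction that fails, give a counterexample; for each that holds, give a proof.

Forward direction. This fails. Under r = F, q = F, s = F, the left side is true but the right side is false.

Converse. Assume the antecedent. If r is true, the antecedent forces (r = T, q = T, s = F) or (r = T, q = T, s = T), and the consequent holds there. If r is false, the consequent reduces to true regardless of the other variables. Either way the consequent holds.

Not equivalent: only (⇐) holds.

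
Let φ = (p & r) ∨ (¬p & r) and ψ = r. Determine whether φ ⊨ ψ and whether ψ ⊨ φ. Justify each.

[⇒] Assume the antecedent. If p is true, the antecedent forces (p = T, r = T), and r holds there. If p is false, the antecedent forces (p = F, r = T), and r holds there. Either way r holds.

[⇐] Assume the antecedent. If p is true, the antecedent forces (p = T, r = T), and (p & r) ∨ (¬p & r) holds there. If p is false, the antecedent forces (p = F, r = T), and (p & r) ∨ (¬p & r) holds there. Either way (p & r) ∨ (¬p & r) holds.

The biconditional holds.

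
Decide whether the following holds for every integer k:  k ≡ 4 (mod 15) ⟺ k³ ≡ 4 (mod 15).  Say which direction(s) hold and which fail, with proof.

(←) Suppose k³ ≡ 4 (mod 15). The only residue r in {0, …, 14} with r³ ≡ 4 (mod 15) is r = 4, so k ≡ 4 (mod 15).

(→) Suppose k ≡ 4 (mod 15). Write k = 15j + 4. Then (15j + 4)³ = 3375j³ + 2700j² + 720j + 64 = 15(225j³ + 180j² + 48j + 4) + 4, so k³ ≡ 4 (mod 15).

Both directions hold; the statement is true.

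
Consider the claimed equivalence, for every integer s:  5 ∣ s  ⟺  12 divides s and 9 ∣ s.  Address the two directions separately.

Neither implication holds.

(⇒) This fails: take s = 5. Certainly 5 ∣ 5, but 12 ∤ 5.

(⇐) This fails: take s = 36. Both 12 ∣ 36 and 9 ∣ 36, yet 36 is not a multiple of 5 (since 36 = 7·5 + 1), so 5 ∤ 36.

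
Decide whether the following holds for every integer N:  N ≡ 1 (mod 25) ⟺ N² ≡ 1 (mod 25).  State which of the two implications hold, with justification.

(→) Suppose N ≡ 1 (mod 25). Write N = 25j + 1. Then (25j + 1)² = 625j² + 50j + 1 = 25(25j² + 2j) + 1, so N² ≡ 1 (mod 25).

(←) This fails: take N = 24. Then 24² = 576 ≡ 1 (mod 25), yet 24 ≡ 24 (mod 25), not 1.

Only the forward direction holds.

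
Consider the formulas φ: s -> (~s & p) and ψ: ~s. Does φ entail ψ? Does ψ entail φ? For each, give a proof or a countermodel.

Both directions hold; the statement is true.

(⇐) Assume the antecedent. If p is true, the antecedent forces (p = T, s = F), and s -> (~s & p) holds there. If p is false, the antecedent forces (p = F, s = F), and s -> (~s & p) holds there. Either way s -> (~s & p) holds.

(⇒) Assume the antecedent. If p is true, the antecedent forces (p = T, s = F), and ~s holds there. If p is false, the antecedent forces (p = F, s = F), and ~s holds there. Either way ~s holds.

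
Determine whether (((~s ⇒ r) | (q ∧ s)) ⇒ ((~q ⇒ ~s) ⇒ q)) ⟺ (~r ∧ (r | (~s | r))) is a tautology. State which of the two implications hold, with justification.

(⟹) This fails. Under s = T, r = F, q = F, the left side is true but the right side is false.

(⟸) Assume the antecedent. If s is true, the antecedent cannot hold. If s is false, the antecedent forces (s = F, r = F, q = F) or (s = F, r = F, q = T), and the consequent holds there. Either way the consequent holds.

Not equivalent: only (⇐) holds.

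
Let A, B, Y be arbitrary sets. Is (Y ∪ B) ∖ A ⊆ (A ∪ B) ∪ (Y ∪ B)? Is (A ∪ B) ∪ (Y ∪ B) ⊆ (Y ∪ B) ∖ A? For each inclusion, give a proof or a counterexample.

(⟹) Let x ∈ (Y ∪ B) ∖ A. Then either x ∈ B and x ∉ A, Y; or x ∈ Y and x ∉ A, B; or x ∈ B ∩ Y and x ∉ A. In each case x ∈ (A ∪ B) ∪ (Y ∪ B), so (Y ∪ B) ∖ A ⊆ (A ∪ B) ∪ (Y ∪ B).

(⟸) This inclusion fails. Take A = {1}, B = ∅, Y = ∅; then 1 ∈ (A ∪ B) ∪ (Y ∪ B) but 1 ∉ (Y ∪ B) ∖ A.

The sets are not equal: only the forward inclusion holds.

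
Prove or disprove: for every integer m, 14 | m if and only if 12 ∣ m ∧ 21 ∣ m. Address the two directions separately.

(⇒) fails; (⇐) holds.

(→) This fails: take m = 14. Certainly 14 ∣ 14, but 12 ∤ 14.

(←) Suppose 12 ∣ m and 21 ∣ m. Any common multiple of 12 and 21 is a multiple of their lcm; here lcm(12, 21) = 12·21/gcd(12, 21) = 252/3 = 84, so 84 ∣ m. Since 14 ∣ 84, it follows that 14 ∣ m.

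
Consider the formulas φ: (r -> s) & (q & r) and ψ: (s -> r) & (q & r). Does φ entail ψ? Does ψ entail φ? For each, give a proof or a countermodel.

Not equivalent: only (⇒) holds.

[⇒] Assume the antecedent. If q is true, the antecedent forces (q = T, r = T, s = T), and (s -> r) & (q & r) holds there. If q is false, the antecedent cannot hold. Either way (s -> r) & (q & r) holds.

[⇐] This fails. Under q = T, r = T, s = F, the left side is false but the right side is true.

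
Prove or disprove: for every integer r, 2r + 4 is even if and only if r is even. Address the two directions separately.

Only the converse holds.

(←) Suppose r is even. Since 2 is even, 2r is even for every r, so 2r + 4 has the same parity as 4, which is even. Hence 2r + 4 is even.

(→) This fails: take r = 7. Then 2r + 4 = 18, which is even, yet r = 7 is odd, not even.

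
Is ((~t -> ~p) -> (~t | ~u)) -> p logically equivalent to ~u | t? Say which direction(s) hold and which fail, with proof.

[⇒] This fails. Under p = T, t = F, u = T, the left side is true but the right side is false.

[⇐] This fails. Under p = F, t = F, u = F, the left side is false but the right side is true.

(⇒) fails and (⇐) fails.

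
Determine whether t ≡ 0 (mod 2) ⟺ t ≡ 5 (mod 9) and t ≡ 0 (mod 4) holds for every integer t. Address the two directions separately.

(⇒) This fails: t = 0 gives 0 ≡ 0 (mod 2) but 0 ≡ 0 (mod 9), so the conjunction on the right does not hold.

(⇐) Conversely, if t ≡ 5 (mod 9) and t ≡ 0 (mod 4), then by the Chinese remainder theorem t ≡ 32 (mod 36). Since 32 ≡ 0 (mod 2) and 2 ∣ 36, we get t ≡ 0 (mod 2).

Only the converse holds.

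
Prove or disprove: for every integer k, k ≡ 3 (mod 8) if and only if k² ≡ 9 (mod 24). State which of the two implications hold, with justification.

(⇒) This fails: take k = 11. Then 11 ≡ 3 (mod 8), but 11² = 121 ≡ 1 (mod 24), not 9.

(⇐) This fails: take k = 9. Then 9² = 81 ≡ 9 (mod 24), yet 9 ≡ 1 (mod 8), not 3.

Neither direction holds.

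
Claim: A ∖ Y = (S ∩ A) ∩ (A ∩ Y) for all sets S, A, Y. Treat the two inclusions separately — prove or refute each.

Neither inclusion holds.

Forward inclusion. This inclusion fails. Take S = ∅, A = {1}, Y = ∅; then 1 ∈ A ∖ Y but 1 ∉ (S ∩ A) ∩ (A ∩ Y).

Reverse inclusion. This inclusion fails. Take S = {1}, A = {1}, Y = {1}; then 1 ∈ (S ∩ A) ∩ (A ∩ Y) but 1 ∉ A ∖ Y.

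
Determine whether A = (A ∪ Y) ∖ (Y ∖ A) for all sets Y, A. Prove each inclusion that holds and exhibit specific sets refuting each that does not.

(⟹) Let x ∈ A. Then either x ∈ A and x ∉ Y; or x ∈ Y ∩ A. In each case x ∈ (A ∪ Y) ∖ (Y ∖ A), so A ⊆ (A ∪ Y) ∖ (Y ∖ A).

(⟸) Let x ∈ (A ∪ Y) ∖ (Y ∖ A). Then either x ∈ A and x ∉ Y; or x ∈ Y ∩ A. In each case x ∈ A, so (A ∪ Y) ∖ (Y ∖ A) ⊆ A.

Both inclusions hold; the sets are equal.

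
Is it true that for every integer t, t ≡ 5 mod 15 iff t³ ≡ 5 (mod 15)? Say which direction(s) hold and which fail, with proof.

(→) Suppose t ≡ 5 mod 15. Write t = 15j + 5. Then (15j + 5)³ = 3375j³ + 3375j² + 1125j + 125 = 15(225j³ + 225j² + 75j + 8) + 5, so t³ ≡ 5 (mod 15).

(←) Conversely, suppose t³ ≡ 5 (mod 15). The only residue r in {0, …, 14} with r³ ≡ 5 (mod 15) is r = 5, so t ≡ 5 (mod 15).

The biconditional holds.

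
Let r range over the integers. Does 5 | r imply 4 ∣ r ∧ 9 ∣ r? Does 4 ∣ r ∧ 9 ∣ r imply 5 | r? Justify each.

Neither implication holds.

Forward direction. This fails: take r = 5. Certainly 5 ∣ 5, but 4 ∤ 5.

Converse. This fails: take r = 36. Both 4 ∣ 36 and 9 ∣ 36, yet 36 is not a multiple of 5 (since 36 = 7·5 + 1), so 5 ∤ 36.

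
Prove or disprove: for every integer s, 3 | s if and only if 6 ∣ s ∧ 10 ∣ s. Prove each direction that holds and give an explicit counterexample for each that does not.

Only the reverse direction holds.

(→) This fails: take s = 3. Certainly 3 ∣ 3, but 6 ∤ 3.

(←) Suppose 6 ∣ s and 10 ∣ s. Any common multiple of 6 and 10 is a multiple of their lcm; here lcm(6, 10) = 6·10/gcd(6, 10) = 60/2 = 30, so 30 ∣ s. Since 3 ∣ 30, it follows that 3 ∣ s.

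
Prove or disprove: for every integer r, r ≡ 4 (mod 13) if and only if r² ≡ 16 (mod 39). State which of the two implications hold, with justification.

[⇒] This fails: take r = 30. Then 30 ≡ 4 (mod 13), but 30² = 900 ≡ 3 (mod 39), not 16.

[⇐] This fails: take r = 22. Then 22² = 484 ≡ 16 (mod 39), yet 22 ≡ 9 (mod 13), not 4.

(⇒) fails and (⇐) fails.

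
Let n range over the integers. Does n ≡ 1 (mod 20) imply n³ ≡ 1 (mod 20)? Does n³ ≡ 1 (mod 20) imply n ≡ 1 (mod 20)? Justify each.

Equivalent; both directions hold.

(⇒) Suppose n ≡ 1 (mod 20). Write n = 20j + 1. Then (20j + 1)³ = 8000j³ + 1200j² + 60j + 1 = 20(400j³ + 60j² + 3j) + 1, so n³ ≡ 1 (mod 20).

(⇐) Conversely, suppose n³ ≡ 1 (mod 20). The only residue r in {0, …, 19} with r³ ≡ 1 (mod 20) is r = 1, so n ≡ 1 (mod 20).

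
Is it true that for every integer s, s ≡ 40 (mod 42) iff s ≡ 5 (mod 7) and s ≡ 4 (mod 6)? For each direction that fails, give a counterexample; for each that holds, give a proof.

Both directions hold.

Forward direction. Suppose s ≡ 40 (mod 42); write s = 42j + 40. Since 7 ∣ 42, reducing mod 7 gives s ≡ 40 ≡ 5 (mod 7); since 6 ∣ 42, reducing mod 6 gives s ≡ 40 ≡ 4 (mod 6).

Converse. If s ≡ 5 (mod 7) and s ≡ 4 (mod 6), then by the Chinese remainder theorem s ≡ 40 (mod 42). This is exactly s ≡ 40 (mod 42).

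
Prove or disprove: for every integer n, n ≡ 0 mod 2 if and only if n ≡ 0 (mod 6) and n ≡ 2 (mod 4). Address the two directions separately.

[⇒] This fails: n = 0 gives 0 ≡ 0 (mod 2) but 0 ≡ 0 (mod 4), so the conjunction on the right does not hold.

[⇐] Conversely, if n ≡ 0 (mod 6) and n ≡ 2 (mod 4), then by the Chinese remainder theorem n ≡ 6 (mod 12). Since 6 ≡ 0 (mod 2) and 2 ∣ 12, we get n ≡ 0 (mod 2).

Only the reverse direction holds.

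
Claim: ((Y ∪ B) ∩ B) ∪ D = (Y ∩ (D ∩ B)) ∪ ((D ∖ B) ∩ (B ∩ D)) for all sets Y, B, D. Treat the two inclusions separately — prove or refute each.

(⊇) Let x ∈ (Y ∩ (D ∩ B)) ∪ ((D ∖ B) ∩ (B ∩ D)). Then x ∈ Y ∩ B ∩ D, from which x ∈ ((Y ∪ B) ∩ B) ∪ D.

(⊆) This inclusion fails. Take Y = ∅, B = {1}, D = ∅; then 1 ∈ ((Y ∪ B) ∩ B) ∪ D but 1 ∉ (Y ∩ (D ∩ B)) ∪ ((D ∖ B) ∩ (B ∩ D)).

Only the reverse inclusion holds.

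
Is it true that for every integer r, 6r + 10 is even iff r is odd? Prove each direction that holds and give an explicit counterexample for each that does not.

(⟹) This fails: take r = 4. Then 6r + 10 = 34, which is even, yet r = 4 is even, not odd.

(⟸) Suppose r is odd. Since 6 is even, 6r is even for every r, so 6r + 10 has the same parity as 10, which is even. Hence 6r + 10 is even.

The forward direction fails; the converse holds.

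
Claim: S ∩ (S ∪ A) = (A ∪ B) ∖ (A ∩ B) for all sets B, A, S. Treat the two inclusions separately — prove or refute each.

(⊆) fails and (⊇) fails.

(⊆) This inclusion fails. Take B = ∅, A = ∅, S = {1}; then 1 ∈ S ∩ (S ∪ A) but 1 ∉ (A ∪ B) ∖ (A ∩ B).

(⊇) This inclusion fails. Take B = {1}, A = ∅, S = ∅; then 1 ∈ (A ∪ B) ∖ (A ∩ B) but 1 ∉ S ∩ (S ∪ A).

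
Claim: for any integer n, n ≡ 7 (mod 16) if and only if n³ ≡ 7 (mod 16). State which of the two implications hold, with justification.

Both directions hold; the statement is true.

(→) Suppose n ≡ 7 (mod 16). Write n = 16j + 7. Then (16j + 7)³ = 4096j³ + 5376j² + 2352j + 343 = 16(256j³ + 336j² + 147j + 21) + 7, so n³ ≡ 7 (mod 16).

(←) Conversely, suppose n³ ≡ 7 (mod 16). The only residue r in {0, …, 15} with r³ ≡ 7 (mod 16) is r = 7, so n ≡ 7 (mod 16).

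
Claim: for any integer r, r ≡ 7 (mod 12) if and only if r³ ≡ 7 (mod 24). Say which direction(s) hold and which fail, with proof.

Only the reverse direction holds.

(→) This fails: take r = 19. Then 19 ≡ 7 (mod 12), but 19³ = 6859 ≡ 19 (mod 24), not 7.

(←) Conversely, the residues r modulo 24 with r³ ≡ 7 (mod 24) are exactly {7}, and each is ≡ 7 (mod 12).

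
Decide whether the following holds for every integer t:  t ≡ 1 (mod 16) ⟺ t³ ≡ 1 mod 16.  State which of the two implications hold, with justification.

Both directions hold.

(⇐) Suppose t³ ≡ 1 (mod 16). The only residue r in {0, …, 15} with r³ ≡ 1 (mod 16) is r = 1, so t ≡ 1 (mod 16).

(⇒) Suppose t ≡ 1 (mod 16). Write t = 16j + 1. Then (16j + 1)³ = 4096j³ + 768j² + 48j + 1 = 16(256j³ + 48j² + 3j) + 1, so t³ ≡ 1 (mod 16).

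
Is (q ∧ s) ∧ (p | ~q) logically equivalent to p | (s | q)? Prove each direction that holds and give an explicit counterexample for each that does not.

(→) Assume the antecedent. If p is true, p | (s | q) reduces to true regardless of the other variables. If p is false, the antecedent cannot hold. Either way p | (s | q) holds.

(←) This fails. Under p = T, s = F, q = F, the left side is false but the right side is true.

The forward direction holds; the converse fails.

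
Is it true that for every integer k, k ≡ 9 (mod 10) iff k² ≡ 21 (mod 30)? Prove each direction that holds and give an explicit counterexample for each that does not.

Neither direction holds.

(⇒) This fails: take k = 19. Then 19 ≡ 9 (mod 10), but 19² = 361 ≡ 1 (mod 30), not 21.

(⇐) This fails: take k = 21. Then 21² = 441 ≡ 21 (mod 30), yet 21 ≡ 1 (mod 10), not 9.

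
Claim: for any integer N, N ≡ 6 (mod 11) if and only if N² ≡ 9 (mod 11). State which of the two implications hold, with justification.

[⇒] This fails: take N = 6. Then 6 ≡ 6 (mod 11), but 6² = 36 ≡ 3 (mod 11), not 9.

[⇐] This fails: take N = 3. Then 3² = 9 ≡ 9 (mod 11), yet 3 ≡ 3 (mod 11), not 6.

(⇒) fails and (⇐) fails.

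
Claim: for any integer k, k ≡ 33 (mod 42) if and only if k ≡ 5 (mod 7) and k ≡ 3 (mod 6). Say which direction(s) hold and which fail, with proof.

[⇐] If k ≡ 5 (mod 7) and k ≡ 3 (mod 6), then by the Chinese remainder theorem k ≡ 33 (mod 42). This is exactly k ≡ 33 (mod 42).

[⇒] Suppose k ≡ 33 (mod 42); write k = 42j + 33. Since 7 ∣ 42, reducing mod 7 gives k ≡ 33 ≡ 5 (mod 7); since 6 ∣ 42, reducing mod 6 gives k ≡ 33 ≡ 3 (mod 6).

Both directions hold; the statement is true.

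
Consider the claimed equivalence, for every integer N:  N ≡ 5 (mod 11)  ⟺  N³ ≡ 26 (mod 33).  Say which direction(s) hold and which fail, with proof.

(⟹) This fails: take N = 16. Then 16 ≡ 5 (mod 11), but 16³ = 4096 ≡ 4 (mod 33), not 26.

(⟸) Conversely, the residues r modulo 33 with r³ ≡ 26 (mod 33) are exactly {5}, and each is ≡ 5 (mod 11).

The forward direction fails; the converse holds.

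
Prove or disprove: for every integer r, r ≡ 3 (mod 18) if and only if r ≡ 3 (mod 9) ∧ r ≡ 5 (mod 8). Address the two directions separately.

(⇒) This fails: r = 57 gives 57 ≡ 3 (mod 18) but 57 ≡ 1 (mod 8), so the conjunction on the right does not hold.

(⇐) Conversely, if r ≡ 3 (mod 9) and r ≡ 5 (mod 8), then by the Chinese remainder theorem r ≡ 21 (mod 72). Since 21 ≡ 3 (mod 18) and 18 ∣ 72, we get r ≡ 3 (mod 18).

The forward direction fails; the converse holds.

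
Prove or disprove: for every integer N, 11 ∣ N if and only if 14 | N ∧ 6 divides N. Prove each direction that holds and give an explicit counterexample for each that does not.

[⇒] This fails: take N = 11. Certainly 11 ∣ 11, but 14 ∤ 11.

[⇐] This fails: take N = 42. Both 14 ∣ 42 and 6 ∣ 42, yet 42 is not a multiple of 11 (since 42 = 3·11 + 9), so 11 ∤ 42.

Neither implication holds.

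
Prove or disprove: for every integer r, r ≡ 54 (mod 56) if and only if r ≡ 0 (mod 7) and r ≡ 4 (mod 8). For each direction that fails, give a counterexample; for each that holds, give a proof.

(⇒) fails and (⇐) fails.

(→) This fails: r = 54 gives 54 ≡ 54 (mod 56) but 54 ≡ 5 (mod 7), so the conjunction on the right does not hold.

(←) This fails: r = 28 satisfies both congruences on the right (28 ≡ 0 mod 7 and 28 ≡ 4 mod 8) yet 28 ≡ 28 (mod 56), not 54.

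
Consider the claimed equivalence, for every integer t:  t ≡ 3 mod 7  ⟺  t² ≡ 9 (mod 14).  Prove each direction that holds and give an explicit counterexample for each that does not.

Neither direction holds.

(⇒) This fails: take t = 10. Then 10 ≡ 3 (mod 7), but 10² = 100 ≡ 2 (mod 14), not 9.

(⇐) This fails: take t = 11. Then 11² = 121 ≡ 9 (mod 14), yet 11 ≡ 4 (mod 7), not 3.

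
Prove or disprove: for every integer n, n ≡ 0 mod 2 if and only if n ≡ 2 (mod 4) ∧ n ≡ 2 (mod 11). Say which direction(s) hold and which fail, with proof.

(⇒) This fails: n = 0 gives 0 ≡ 0 (mod 2) but 0 ≡ 0 (mod 4), so the conjunction on the right does not hold.

(⇐) Conversely, if n ≡ 2 (mod 4) and n ≡ 2 (mod 11), then by the Chinese remainder theorem n ≡ 2 (mod 44). Since 2 ≡ 0 (mod 2) and 2 ∣ 44, we get n ≡ 0 (mod 2).

Only the converse holds.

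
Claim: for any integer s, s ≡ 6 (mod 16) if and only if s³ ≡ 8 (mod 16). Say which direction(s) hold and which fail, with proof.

(⇒) holds; (⇐) fails.

[⇐] This fails: take s = 2. Then 2³ = 8 ≡ 8 (mod 16), yet 2 ≡ 2 (mod 16), not 6.

[⇒] Suppose s ≡ 6 (mod 16). Write s = 16j + 6. Then (16j + 6)³ = 4096j³ + 4608j² + 1728j + 216 = 16(256j³ + 288j² + 108j + 13) + 8, so s³ ≡ 8 (mod 16).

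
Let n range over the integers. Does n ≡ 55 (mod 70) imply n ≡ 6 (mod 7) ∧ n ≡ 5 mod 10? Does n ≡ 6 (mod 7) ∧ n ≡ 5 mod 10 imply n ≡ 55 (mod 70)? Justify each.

The biconditional holds.

(⟹) Suppose n ≡ 55 (mod 70); write n = 70j + 55. Since 7 ∣ 70, reducing mod 7 gives n ≡ 55 ≡ 6 (mod 7); since 10 ∣ 70, reducing mod 10 gives n ≡ 55 ≡ 5 (mod 10).

(⟸) Conversely, if n ≡ 6 (mod 7) and n ≡ 5 (mod 10), then by the Chinese remainder theorem n ≡ 55 (mod 70). This is exactly n ≡ 55 (mod 70).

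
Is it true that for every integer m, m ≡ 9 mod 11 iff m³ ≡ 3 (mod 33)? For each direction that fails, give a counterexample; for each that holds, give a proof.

(⇒) This fails: take m = 20. Then 20 ≡ 9 (mod 11), but 20³ = 8000 ≡ 14 (mod 33), not 3.

(⇐) Conversely, the residues r modulo 33 with r³ ≡ 3 (mod 33) are exactly {9}, and each is ≡ 9 (mod 11).

Not equivalent: only (⇐) holds.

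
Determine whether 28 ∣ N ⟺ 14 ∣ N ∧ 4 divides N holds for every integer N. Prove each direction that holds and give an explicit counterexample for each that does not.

(⟹) If 28 ∣ N, write N = 28q. Since 28 = 2·14, N = 14·(2q), so 14 ∣ N; and since 28 = 7·4, N = 4·(7q), so 4 ∣ N.

(⟸) Suppose 14 ∣ N and 4 ∣ N. Any common multiple of 14 and 4 is a multiple of their lcm; here lcm(14, 4) = 14·4/gcd(14, 4) = 56/2 = 28, so 28 ∣ N.

Both directions hold; the statement is true.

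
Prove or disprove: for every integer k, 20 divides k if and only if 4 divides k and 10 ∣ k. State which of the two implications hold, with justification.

Forward direction. If 20 ∣ k, write k = 20q. Since 20 = 5·4, k = 4·(5q), so 4 ∣ k; and since 20 = 2·10, k = 10·(2q), so 10 ∣ k.

Converse. Suppose 4 ∣ k and 10 ∣ k. Any common multiple of 4 and 10 is a multiple of their lcm; here lcm(4, 10) = 4·10/gcd(4, 10) = 40/2 = 20, so 20 ∣ k.

Both implications hold.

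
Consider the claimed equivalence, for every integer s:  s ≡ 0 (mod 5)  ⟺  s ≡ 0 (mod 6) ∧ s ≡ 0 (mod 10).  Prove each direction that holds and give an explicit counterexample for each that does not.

The forward direction fails; the converse holds.

Forward direction. This fails: s = 5 gives 5 ≡ 0 (mod 5) but 5 ≡ 5 (mod 6), so the conjunction on the right does not hold.

Converse. If s ≡ 0 (mod 6) and s ≡ 0 (mod 10), then by the Chinese remainder theorem s ≡ 0 (mod 30). Since 0 ≡ 0 (mod 5) and 5 ∣ 30, we get s ≡ 0 (mod 5).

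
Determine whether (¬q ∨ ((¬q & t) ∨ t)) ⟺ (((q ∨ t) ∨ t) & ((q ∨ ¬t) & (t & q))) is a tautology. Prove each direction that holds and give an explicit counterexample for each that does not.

(⇐) Assume the antecedent. If t is true, ¬q ∨ ((¬q & t) ∨ t) reduces to true regardless of the other variables. If t is false, the antecedent cannot hold. Either way ¬q ∨ ((¬q & t) ∨ t) holds.

(⇒) This fails. Under t = F, q = F, the left side is true but the right side is false.

Only the converse holds.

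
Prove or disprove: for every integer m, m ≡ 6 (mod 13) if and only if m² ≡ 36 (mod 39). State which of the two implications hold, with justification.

Neither direction holds.

[⇒] This fails: take m = 19. Then 19 ≡ 6 (mod 13), but 19² = 361 ≡ 10 (mod 39), not 36.

[⇐] This fails: take m = 33. Then 33² = 1089 ≡ 36 (mod 39), yet 33 ≡ 7 (mod 13), not 6.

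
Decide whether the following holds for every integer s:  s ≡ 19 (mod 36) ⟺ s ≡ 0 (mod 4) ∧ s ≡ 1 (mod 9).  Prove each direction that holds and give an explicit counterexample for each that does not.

Both directions fail.

(⇒) This fails: s = 19 gives 19 ≡ 19 (mod 36) but 19 ≡ 3 (mod 4), so the conjunction on the right does not hold.

(⇐) This fails: s = 28 satisfies both congruences on the right (28 ≡ 0 mod 4 and 28 ≡ 1 mod 9) yet 28 ≡ 28 (mod 36), not 19.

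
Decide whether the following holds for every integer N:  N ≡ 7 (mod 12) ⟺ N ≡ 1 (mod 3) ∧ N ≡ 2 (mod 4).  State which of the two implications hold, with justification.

Neither direction holds.

Forward direction. This fails: N = 7 gives 7 ≡ 7 (mod 12) but 7 ≡ 3 (mod 4), so the conjunction on the right does not hold.

Converse. This fails: N = 10 satisfies both congruences on the right (10 ≡ 1 mod 3 and 10 ≡ 2 mod 4) yet 10 ≡ 10 (mod 12), not 7.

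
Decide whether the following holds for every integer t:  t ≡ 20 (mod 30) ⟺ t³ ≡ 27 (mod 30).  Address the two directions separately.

Neither direction holds.

[⇒] This fails: take t = 20. Then 20 ≡ 20 (mod 30), but 20³ = 8000 ≡ 20 (mod 30), not 27.

[⇐] This fails: take t = 3. Then 3³ = 27 ≡ 27 (mod 30), yet 3 ≡ 3 (mod 30), not 20.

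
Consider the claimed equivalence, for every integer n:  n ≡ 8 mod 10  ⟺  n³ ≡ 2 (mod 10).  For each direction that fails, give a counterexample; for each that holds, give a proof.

(⇐) Suppose n³ ≡ 2 (mod 10). The only residue r in {0, …, 9} with r³ ≡ 2 (mod 10) is r = 8, so n ≡ 8 (mod 10).

(⇒) Suppose n ≡ 8 mod 10. Write n = 10j + 8. Then (10j + 8)³ = 1000j³ + 2400j² + 1920j + 512 = 10(100j³ + 240j² + 192j + 51) + 2, so n³ ≡ 2 (mod 10).

Both directions hold.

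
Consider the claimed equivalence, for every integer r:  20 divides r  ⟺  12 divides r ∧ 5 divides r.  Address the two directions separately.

(⟹) This fails: take r = 20. Certainly 20 ∣ 20, but 12 ∤ 20.

(⟸) Suppose 12 ∣ r and 5 ∣ r. Any common multiple of 12 and 5 is a multiple of their lcm; here gcd(12, 5) = 1, so lcm(12, 5) = 12·5 = 60, so 60 ∣ r. Since 20 ∣ 60, it follows that 20 ∣ r.

Not equivalent: only (⇐) holds.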